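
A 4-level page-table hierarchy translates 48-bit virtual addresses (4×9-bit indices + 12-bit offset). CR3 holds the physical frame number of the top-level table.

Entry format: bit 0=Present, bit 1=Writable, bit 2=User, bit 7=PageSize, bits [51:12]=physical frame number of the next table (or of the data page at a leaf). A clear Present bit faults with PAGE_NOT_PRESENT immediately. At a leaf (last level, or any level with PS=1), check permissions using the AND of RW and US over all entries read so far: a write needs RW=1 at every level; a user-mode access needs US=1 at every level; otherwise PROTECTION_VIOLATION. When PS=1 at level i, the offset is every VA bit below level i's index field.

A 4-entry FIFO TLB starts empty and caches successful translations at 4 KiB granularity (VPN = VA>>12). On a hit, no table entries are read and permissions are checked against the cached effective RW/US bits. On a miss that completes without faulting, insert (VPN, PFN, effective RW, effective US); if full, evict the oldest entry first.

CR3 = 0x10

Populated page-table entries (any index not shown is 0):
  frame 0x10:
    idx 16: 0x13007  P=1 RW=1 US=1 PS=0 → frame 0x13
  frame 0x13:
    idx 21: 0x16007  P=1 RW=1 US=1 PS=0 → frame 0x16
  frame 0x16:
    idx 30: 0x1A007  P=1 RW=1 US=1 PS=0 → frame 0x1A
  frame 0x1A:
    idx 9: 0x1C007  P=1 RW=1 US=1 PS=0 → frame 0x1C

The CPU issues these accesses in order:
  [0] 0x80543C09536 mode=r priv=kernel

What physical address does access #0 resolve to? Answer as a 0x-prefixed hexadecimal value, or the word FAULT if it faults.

Walk each access:
#0 VA=0x80543C09536 (r,kernel):
  L0 @0x10[16] → 0x13007  P=1,RW=1,US=1,PS=0
  L1 @0x13[21] → 0x16007  P=1,RW=1,US=1,PS=0
  L2 @0x16[30] → 0x1A007  P=1,RW=1,US=1,PS=0
  L3 @0x1A[9] → 0x1C007  P=1,RW=1,US=1,PS=0
  → PA=0x1C536  (4 entries read)

Access #0 PA: 0x1C536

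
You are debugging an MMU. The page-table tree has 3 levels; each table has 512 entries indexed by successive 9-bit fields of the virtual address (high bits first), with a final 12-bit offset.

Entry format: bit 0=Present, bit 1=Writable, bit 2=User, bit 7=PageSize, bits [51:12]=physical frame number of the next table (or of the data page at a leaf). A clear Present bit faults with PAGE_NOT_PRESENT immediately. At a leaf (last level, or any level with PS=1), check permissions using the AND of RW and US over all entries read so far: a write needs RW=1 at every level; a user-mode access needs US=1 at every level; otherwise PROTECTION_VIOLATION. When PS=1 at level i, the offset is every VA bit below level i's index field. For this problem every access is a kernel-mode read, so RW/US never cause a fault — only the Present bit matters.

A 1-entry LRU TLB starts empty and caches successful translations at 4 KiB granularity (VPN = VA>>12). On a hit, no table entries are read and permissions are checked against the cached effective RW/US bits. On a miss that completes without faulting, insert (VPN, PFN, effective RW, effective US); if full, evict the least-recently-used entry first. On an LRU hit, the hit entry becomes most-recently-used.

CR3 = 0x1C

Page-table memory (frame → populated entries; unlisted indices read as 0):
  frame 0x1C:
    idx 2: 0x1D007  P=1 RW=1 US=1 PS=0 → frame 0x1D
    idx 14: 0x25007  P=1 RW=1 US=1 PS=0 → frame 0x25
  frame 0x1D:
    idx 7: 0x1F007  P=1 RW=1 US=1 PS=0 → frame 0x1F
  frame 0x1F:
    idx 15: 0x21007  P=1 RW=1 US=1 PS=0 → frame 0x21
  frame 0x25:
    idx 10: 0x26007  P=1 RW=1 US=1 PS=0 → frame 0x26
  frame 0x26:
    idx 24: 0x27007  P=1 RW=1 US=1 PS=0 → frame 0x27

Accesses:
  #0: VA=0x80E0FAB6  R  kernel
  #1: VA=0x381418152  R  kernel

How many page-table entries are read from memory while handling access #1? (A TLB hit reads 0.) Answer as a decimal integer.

Walk each access:
#0 VA=0x80E0FAB6 (r,kernel):
  lvl0: tbl 0x1C, slot 2 ⇒ 0x1D007 (P1/RW1/US1/PS0)
  lvl1: tbl 0x1D, slot 7 ⇒ 0x1F007 (P1/RW1/US1/PS0)
  lvl2: tbl 0x1F, slot 15 ⇒ 0x21007 (P1/RW1/US1/PS0)
  → PA=0x21AB6  (3 entries read)
#1 VA=0x381418152 (r,kernel):
  lvl0: tbl 0x1C, slot 14 ⇒ 0x25007 (P1/RW1/US1/PS0)
  lvl1: tbl 0x25, slot 10 ⇒ 0x26007 (P1/RW1/US1/PS0)
  lvl2: tbl 0x26, slot 24 ⇒ 0x27007 (P1/RW1/US1/PS0)
  → PA=0x27152  (3 entries read)

Entries read for #1: 3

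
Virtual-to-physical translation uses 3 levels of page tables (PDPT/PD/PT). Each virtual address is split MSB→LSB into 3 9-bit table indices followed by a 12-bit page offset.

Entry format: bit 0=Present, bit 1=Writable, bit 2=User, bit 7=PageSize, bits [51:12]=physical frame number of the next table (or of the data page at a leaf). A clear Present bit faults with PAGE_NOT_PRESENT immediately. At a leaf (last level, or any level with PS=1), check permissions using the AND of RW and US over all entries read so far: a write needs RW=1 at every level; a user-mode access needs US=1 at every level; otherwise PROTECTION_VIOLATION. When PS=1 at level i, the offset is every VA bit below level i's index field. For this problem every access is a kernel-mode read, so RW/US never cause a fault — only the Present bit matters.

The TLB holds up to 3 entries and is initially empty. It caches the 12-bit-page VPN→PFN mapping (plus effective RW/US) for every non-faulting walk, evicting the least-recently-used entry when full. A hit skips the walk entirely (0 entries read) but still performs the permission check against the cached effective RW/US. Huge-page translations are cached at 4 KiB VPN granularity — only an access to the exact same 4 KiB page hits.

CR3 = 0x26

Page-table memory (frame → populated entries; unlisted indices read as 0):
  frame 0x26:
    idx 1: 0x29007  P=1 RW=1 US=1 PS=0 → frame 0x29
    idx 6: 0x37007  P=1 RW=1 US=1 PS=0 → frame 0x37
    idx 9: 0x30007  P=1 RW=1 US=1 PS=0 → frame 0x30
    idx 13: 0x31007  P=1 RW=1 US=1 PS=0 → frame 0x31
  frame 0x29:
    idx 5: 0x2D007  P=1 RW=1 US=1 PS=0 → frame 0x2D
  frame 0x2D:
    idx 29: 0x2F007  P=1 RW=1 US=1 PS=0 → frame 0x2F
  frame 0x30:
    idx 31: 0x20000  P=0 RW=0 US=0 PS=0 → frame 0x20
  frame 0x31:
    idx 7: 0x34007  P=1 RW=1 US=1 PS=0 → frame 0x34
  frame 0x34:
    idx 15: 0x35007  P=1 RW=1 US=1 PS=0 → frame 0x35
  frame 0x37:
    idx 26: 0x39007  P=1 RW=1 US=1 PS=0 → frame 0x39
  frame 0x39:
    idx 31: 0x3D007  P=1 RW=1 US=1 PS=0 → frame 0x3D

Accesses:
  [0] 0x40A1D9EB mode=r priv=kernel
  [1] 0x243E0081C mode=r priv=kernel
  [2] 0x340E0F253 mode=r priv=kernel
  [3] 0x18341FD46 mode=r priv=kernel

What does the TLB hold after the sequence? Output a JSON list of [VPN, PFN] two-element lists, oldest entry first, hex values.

Per-access translation:
#0 VA=0x40A1D9EB (r,kernel):
  L0: frame=0x26 idx=1 entry=0x29007 [P=1 RW=1 US=1 PS=0]
  L1: frame=0x29 idx=5 entry=0x2D007 [P=1 RW=1 US=1 PS=0]
  L2: frame=0x2D idx=29 entry=0x2F007 [P=1 RW=1 US=1 PS=0]
  → PA=0x2F9EB  (3 entries read)
#1 VA=0x243E0081C (r,kernel):
  L0: frame=0x26 idx=9 entry=0x30007 [P=1 RW=1 US=1 PS=0]
  L1: frame=0x30 idx=31 entry=0x20000 [P=0 RW=0 US=0 PS=0]
  ⇒ fault: PAGE_NOT_PRESENT  — 2 lookups
#2 VA=0x340E0F253 (r,kernel):
  L0: frame=0x26 idx=13 entry=0x31007 [P=1 RW=1 US=1 PS=0]
  L1: frame=0x31 idx=7 entry=0x34007 [P=1 RW=1 US=1 PS=0]
  L2: frame=0x34 idx=15 entry=0x35007 [P=1 RW=1 US=1 PS=0]
  → PA=0x35253  (3 entries read)
#3 VA=0x18341FD46 (r,kernel):
  L0: frame=0x26 idx=6 entry=0x37007 [P=1 RW=1 US=1 PS=0]
  L1: frame=0x37 idx=26 entry=0x39007 [P=1 RW=1 US=1 PS=0]
  L2: frame=0x39 idx=31 entry=0x3D007 [P=1 RW=1 US=1 PS=0]
  → PA=0x3DD46  (3 entries read)

TLB: [["0x40A1D", "0x2F"], ["0x340E0F", "0x35"], ["0x18341F", "0x3D"]]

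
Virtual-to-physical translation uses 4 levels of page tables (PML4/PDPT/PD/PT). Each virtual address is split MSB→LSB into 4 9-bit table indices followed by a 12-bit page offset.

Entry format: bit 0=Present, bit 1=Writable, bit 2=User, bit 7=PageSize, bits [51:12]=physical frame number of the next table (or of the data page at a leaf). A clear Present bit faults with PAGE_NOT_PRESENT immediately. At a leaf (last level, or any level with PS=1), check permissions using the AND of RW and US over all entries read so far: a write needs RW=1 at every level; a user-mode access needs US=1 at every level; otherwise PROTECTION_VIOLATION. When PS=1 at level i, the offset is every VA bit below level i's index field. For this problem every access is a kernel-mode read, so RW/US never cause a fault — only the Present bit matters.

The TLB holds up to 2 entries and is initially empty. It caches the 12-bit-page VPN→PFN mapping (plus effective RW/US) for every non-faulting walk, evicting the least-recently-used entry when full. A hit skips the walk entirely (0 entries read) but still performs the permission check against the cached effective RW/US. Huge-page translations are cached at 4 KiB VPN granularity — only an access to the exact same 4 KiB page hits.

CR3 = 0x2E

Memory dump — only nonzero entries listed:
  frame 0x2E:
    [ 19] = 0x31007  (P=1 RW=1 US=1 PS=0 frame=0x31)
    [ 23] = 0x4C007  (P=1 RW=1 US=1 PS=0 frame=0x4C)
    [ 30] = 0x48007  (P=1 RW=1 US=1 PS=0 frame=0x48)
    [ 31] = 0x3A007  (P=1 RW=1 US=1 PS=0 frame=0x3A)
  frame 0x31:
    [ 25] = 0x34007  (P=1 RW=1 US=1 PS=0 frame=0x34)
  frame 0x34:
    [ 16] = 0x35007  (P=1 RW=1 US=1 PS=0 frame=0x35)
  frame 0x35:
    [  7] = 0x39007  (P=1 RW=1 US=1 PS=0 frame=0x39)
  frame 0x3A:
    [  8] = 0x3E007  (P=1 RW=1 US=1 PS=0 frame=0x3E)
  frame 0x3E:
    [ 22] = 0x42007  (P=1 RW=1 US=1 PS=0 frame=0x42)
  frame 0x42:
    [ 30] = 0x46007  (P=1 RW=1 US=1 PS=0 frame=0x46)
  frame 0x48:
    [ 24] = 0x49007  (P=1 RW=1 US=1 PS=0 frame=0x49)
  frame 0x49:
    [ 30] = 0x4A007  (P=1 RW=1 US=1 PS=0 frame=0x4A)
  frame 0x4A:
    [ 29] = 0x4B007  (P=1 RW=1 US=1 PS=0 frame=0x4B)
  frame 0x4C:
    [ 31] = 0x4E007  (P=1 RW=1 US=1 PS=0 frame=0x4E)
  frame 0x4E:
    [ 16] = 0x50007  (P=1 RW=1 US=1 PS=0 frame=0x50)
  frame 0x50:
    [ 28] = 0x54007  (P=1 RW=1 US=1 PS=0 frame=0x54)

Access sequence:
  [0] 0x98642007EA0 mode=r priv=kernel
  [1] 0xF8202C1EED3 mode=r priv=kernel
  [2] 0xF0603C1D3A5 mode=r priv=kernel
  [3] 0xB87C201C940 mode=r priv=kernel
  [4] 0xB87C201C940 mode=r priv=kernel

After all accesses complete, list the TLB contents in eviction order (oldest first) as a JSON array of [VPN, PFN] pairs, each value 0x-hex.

Trace:
#0 VA=0x98642007EA0 (r,kernel):
  [0] read 0x2E idx=19: raw=0x31007 flags P=1 W=1 U=1 S=0
  [1] read 0x31 idx=25: raw=0x34007 flags P=1 W=1 U=1 S=0
  [2] read 0x34 idx=16: raw=0x35007 flags P=1 W=1 U=1 S=0
  [3] read 0x35 idx=7: raw=0x39007 flags P=1 W=1 U=1 S=0
  → PA=0x39EA0  (4 entries read)
#1 VA=0xF8202C1EED3 (r,kernel):
  [0] read 0x2E idx=31: raw=0x3A007 flags P=1 W=1 U=1 S=0
  [1] read 0x3A idx=8: raw=0x3E007 flags P=1 W=1 U=1 S=0
  [2] read 0x3E idx=22: raw=0x42007 flags P=1 W=1 U=1 S=0
  [3] read 0x42 idx=30: raw=0x46007 flags P=1 W=1 U=1 S=0
  → PA=0x46ED3  (4 entries read)
#2 VA=0xF0603C1D3A5 (r,kernel):
  [0] read 0x2E idx=30: raw=0x48007 flags P=1 W=1 U=1 S=0
  [1] read 0x48 idx=24: raw=0x49007 flags P=1 W=1 U=1 S=0
  [2] read 0x49 idx=30: raw=0x4A007 flags P=1 W=1 U=1 S=0
  [3] read 0x4A idx=29: raw=0x4B007 flags P=1 W=1 U=1 S=0
  → PA=0x4B3A5  (4 entries read)
#3 VA=0xB87C201C940 (r,kernel):
  [0] read 0x2E idx=23: raw=0x4C007 flags P=1 W=1 U=1 S=0
  [1] read 0x4C idx=31: raw=0x4E007 flags P=1 W=1 U=1 S=0
  [2] read 0x4E idx=16: raw=0x50007 flags P=1 W=1 U=1 S=0
  [3] read 0x50 idx=28: raw=0x54007 flags P=1 W=1 U=1 S=0
  → PA=0x54940  (4 entries read)
#4 VA=0xB87C201C940 (r,kernel):
  TLB hit vpn=0xB87C201C → PA=0x54940

TLB: [["0xF0603C1D", "0x4B"], ["0xB87C201C", "0x54"]]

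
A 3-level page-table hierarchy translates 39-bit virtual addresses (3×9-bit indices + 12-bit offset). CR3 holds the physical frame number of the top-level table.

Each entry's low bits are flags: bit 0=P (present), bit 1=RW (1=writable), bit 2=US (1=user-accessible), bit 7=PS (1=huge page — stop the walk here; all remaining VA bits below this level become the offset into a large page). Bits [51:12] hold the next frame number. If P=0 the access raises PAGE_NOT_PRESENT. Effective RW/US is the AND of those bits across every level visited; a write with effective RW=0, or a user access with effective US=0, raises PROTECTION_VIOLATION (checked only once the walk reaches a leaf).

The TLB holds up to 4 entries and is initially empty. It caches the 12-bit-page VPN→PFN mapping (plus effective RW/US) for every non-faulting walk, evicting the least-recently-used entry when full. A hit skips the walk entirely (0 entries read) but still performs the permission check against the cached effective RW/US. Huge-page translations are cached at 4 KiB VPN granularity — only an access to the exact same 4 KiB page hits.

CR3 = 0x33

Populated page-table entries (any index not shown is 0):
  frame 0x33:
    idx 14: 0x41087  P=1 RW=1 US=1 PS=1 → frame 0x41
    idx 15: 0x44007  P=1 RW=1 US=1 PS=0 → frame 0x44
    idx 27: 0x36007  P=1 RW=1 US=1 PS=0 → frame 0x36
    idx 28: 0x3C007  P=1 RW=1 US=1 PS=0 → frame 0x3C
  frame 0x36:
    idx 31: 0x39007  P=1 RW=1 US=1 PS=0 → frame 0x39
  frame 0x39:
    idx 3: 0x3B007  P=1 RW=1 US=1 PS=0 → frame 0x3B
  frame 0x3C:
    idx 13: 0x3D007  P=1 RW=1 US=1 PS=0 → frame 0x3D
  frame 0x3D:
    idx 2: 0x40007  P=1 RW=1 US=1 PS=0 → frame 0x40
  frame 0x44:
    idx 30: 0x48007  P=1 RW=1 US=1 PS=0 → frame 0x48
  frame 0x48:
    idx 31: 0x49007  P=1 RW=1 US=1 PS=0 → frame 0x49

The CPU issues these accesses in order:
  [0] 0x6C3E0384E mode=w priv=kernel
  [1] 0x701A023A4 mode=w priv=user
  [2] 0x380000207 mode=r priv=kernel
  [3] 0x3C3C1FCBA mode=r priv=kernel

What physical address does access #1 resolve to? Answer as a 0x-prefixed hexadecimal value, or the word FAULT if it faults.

Trace:
#0 VA=0x6C3E0384E (w,kernel):
  [0] read 0x33 idx=27: raw=0x36007 flags P=1 W=1 U=1 S=0
  [1] read 0x36 idx=31: raw=0x39007 flags P=1 W=1 U=1 S=0
  [2] read 0x39 idx=3: raw=0x3B007 flags P=1 W=1 U=1 S=0
  ✓ 0x3B84E  — 3 lookups
#1 VA=0x701A023A4 (w,user):
  [0] read 0x33 idx=28: raw=0x3C007 flags P=1 W=1 U=1 S=0
  [1] read 0x3C idx=13: raw=0x3D007 flags P=1 W=1 U=1 S=0
  [2] read 0x3D idx=2: raw=0x40007 flags P=1 W=1 U=1 S=0
  ✓ 0x403A4  — 3 lookups
#2 VA=0x380000207 (r,kernel):
  [0] read 0x33 idx=14: raw=0x41087 flags P=1 W=1 U=1 S=1
  ✓ 0x41207 (huge @L0)  — 1 lookups
#3 VA=0x3C3C1FCBA (r,kernel):
  [0] read 0x33 idx=15: raw=0x44007 flags P=1 W=1 U=1 S=0
  [1] read 0x44 idx=30: raw=0x48007 flags P=1 W=1 U=1 S=0
  [2] read 0x48 idx=31: raw=0x49007 flags P=1 W=1 U=1 S=0
  ✓ 0x49CBA  — 3 lookups

Access #1 PA: 0x403A4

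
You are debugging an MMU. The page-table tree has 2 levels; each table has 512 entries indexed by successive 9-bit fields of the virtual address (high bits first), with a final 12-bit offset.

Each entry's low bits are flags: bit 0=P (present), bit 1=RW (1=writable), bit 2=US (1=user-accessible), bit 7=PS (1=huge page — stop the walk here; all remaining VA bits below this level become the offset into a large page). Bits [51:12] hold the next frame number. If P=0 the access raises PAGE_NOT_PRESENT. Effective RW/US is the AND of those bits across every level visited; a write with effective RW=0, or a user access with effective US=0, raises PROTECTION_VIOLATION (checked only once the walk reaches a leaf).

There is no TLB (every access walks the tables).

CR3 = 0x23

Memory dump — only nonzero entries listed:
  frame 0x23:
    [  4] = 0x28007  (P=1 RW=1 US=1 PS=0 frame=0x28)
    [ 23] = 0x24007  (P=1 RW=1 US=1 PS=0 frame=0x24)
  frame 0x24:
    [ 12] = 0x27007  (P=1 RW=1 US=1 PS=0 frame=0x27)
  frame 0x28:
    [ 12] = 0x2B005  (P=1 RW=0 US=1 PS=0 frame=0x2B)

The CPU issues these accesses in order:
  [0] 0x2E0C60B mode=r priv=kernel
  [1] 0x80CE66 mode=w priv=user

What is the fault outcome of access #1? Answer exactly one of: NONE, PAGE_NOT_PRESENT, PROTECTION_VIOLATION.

Trace:
#0 VA=0x2E0C60B (r,kernel):
  L0 @0x23[23] → 0x24007  P=1,RW=1,US=1,PS=0
  L1 @0x24[12] → 0x27007  P=1,RW=1,US=1,PS=0
  ⇒ phys 0x2760B  [2 reads]
#1 VA=0x80CE66 (w,user):
  L0 @0x23[4] → 0x28007  P=1,RW=1,US=1,PS=0
  L1 @0x28[12] → 0x2B005  P=1,RW=0,US=1,PS=0
  ⇒ fault: PROTECTION_VIOLATION  — 2 lookups

Access #1 fault: PROTECTION_VIOLATION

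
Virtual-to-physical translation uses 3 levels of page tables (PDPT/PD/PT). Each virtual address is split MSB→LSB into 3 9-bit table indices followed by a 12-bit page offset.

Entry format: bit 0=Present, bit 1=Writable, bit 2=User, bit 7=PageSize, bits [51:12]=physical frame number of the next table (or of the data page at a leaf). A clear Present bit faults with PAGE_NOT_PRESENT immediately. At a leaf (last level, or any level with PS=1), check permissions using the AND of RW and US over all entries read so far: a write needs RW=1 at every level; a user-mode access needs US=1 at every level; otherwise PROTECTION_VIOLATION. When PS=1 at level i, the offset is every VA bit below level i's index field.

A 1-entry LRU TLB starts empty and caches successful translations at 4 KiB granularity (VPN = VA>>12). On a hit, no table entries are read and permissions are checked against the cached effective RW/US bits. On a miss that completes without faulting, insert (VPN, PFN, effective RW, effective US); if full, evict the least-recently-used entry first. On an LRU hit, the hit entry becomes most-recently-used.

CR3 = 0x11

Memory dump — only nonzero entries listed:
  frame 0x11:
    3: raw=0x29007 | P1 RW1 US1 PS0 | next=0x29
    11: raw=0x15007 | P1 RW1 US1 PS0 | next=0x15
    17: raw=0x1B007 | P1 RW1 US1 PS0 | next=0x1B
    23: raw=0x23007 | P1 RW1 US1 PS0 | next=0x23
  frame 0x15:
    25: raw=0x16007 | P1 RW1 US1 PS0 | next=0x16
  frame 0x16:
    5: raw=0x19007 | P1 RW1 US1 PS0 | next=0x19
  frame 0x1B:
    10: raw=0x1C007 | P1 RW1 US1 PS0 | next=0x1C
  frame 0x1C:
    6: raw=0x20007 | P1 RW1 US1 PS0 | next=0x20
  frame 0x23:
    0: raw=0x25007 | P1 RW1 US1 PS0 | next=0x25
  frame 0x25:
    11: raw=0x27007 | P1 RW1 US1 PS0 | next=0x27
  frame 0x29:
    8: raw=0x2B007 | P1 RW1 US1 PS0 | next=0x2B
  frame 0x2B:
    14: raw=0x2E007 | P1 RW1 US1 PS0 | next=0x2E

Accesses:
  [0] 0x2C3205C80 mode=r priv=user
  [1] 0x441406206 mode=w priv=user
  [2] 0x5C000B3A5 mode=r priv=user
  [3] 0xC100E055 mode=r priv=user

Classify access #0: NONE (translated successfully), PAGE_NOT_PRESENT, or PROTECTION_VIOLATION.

Per-access translation:
#0 VA=0x2C3205C80 (r,user):
  L0: frame=0x11 idx=11 entry=0x15007 [P=1 RW=1 US=1 PS=0]
  L1: frame=0x15 idx=25 entry=0x16007 [P=1 RW=1 US=1 PS=0]
  L2: frame=0x16 idx=5 entry=0x19007 [P=1 RW=1 US=1 PS=0]
  → PA=0x19C80  (3 entries read)
#1 VA=0x441406206 (w,user):
  L0: frame=0x11 idx=17 entry=0x1B007 [P=1 RW=1 US=1 PS=0]
  L1: frame=0x1B idx=10 entry=0x1C007 [P=1 RW=1 US=1 PS=0]
  L2: frame=0x1C idx=6 entry=0x20007 [P=1 RW=1 US=1 PS=0]
  → PA=0x20206  (3 entries read)
#2 VA=0x5C000B3A5 (r,user):
  L0: frame=0x11 idx=23 entry=0x23007 [P=1 RW=1 US=1 PS=0]
  L1: frame=0x23 idx=0 entry=0x25007 [P=1 RW=1 US=1 PS=0]
  L2: frame=0x25 idx=11 entry=0x27007 [P=1 RW=1 US=1 PS=0]
  → PA=0x273A5  (3 entries read)
#3 VA=0xC100E055 (r,user):
  L0: frame=0x11 idx=3 entry=0x29007 [P=1 RW=1 US=1 PS=0]
  L1: frame=0x29 idx=8 entry=0x2B007 [P=1 RW=1 US=1 PS=0]
  L2: frame=0x2B idx=14 entry=0x2E007 [P=1 RW=1 US=1 PS=0]
  → PA=0x2E055  (3 entries read)

Access #0 fault: NONE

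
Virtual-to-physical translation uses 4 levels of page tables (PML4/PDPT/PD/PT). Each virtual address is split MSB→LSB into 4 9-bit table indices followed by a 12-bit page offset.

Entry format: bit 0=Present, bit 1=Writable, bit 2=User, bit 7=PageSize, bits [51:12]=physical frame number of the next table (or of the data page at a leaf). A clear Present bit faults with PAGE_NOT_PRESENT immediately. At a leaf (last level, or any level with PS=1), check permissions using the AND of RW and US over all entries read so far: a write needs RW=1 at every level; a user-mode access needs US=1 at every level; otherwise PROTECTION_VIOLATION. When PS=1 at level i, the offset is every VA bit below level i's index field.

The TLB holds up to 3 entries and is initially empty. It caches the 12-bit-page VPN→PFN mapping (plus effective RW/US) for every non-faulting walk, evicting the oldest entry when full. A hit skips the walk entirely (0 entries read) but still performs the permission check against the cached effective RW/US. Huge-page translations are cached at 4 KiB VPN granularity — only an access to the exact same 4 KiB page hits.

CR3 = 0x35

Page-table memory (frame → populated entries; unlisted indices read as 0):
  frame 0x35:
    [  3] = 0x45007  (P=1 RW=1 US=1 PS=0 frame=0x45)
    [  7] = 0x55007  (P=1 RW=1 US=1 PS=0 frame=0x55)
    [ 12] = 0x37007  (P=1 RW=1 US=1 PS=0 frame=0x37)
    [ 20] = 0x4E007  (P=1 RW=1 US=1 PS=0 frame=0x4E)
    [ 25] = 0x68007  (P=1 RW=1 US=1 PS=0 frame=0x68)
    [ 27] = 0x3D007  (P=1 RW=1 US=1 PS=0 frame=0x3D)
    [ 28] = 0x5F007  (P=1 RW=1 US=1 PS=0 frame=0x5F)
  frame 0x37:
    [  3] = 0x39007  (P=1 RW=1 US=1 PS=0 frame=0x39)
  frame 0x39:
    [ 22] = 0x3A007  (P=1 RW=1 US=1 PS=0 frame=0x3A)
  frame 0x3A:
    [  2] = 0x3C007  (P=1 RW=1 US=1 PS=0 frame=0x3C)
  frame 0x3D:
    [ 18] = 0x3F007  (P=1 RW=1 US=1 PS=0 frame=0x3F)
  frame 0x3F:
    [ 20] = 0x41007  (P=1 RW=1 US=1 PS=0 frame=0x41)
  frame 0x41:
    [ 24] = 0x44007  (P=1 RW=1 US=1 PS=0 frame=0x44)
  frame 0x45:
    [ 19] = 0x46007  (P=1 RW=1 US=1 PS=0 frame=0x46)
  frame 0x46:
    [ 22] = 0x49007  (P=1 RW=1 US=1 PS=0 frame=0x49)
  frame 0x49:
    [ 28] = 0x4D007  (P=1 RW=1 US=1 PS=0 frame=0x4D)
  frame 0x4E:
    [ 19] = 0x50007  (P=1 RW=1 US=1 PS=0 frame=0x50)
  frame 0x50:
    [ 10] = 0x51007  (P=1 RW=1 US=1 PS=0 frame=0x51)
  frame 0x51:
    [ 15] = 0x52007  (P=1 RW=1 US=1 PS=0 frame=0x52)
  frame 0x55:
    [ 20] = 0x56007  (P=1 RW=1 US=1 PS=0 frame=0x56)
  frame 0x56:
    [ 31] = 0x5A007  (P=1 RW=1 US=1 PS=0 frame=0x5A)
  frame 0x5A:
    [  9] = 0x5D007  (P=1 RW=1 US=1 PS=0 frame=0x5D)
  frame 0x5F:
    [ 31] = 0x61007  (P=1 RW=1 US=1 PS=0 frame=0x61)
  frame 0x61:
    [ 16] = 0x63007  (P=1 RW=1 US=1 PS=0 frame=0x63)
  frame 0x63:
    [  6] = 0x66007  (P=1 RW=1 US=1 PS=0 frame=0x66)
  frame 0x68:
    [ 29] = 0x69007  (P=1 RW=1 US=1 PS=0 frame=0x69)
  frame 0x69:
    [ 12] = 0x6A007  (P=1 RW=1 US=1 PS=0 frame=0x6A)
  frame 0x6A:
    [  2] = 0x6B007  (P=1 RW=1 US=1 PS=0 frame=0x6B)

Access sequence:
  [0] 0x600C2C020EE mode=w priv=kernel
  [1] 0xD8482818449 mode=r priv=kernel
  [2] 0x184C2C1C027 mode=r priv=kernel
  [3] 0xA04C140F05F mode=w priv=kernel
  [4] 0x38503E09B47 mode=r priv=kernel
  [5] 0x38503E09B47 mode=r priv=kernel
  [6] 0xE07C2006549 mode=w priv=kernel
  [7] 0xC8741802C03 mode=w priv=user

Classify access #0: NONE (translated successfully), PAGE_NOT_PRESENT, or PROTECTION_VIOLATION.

Walk each access:
#0 VA=0x600C2C020EE (w,kernel):
  L0: frame=0x35 idx=12 entry=0x37007 [P=1 RW=1 US=1 PS=0]
  L1: frame=0x37 idx=3 entry=0x39007 [P=1 RW=1 US=1 PS=0]
  L2: frame=0x39 idx=22 entry=0x3A007 [P=1 RW=1 US=1 PS=0]
  L3: frame=0x3A idx=2 entry=0x3C007 [P=1 RW=1 US=1 PS=0]
  ⇒ phys 0x3C0EE  [4 reads]
#1 VA=0xD8482818449 (r,kernel):
  L0: frame=0x35 idx=27 entry=0x3D007 [P=1 RW=1 US=1 PS=0]
  L1: frame=0x3D idx=18 entry=0x3F007 [P=1 RW=1 US=1 PS=0]
  L2: frame=0x3F idx=20 entry=0x41007 [P=1 RW=1 US=1 PS=0]
  L3: frame=0x41 idx=24 entry=0x44007 [P=1 RW=1 US=1 PS=0]
  ⇒ phys 0x44449  [4 reads]
#2 VA=0x184C2C1C027 (r,kernel):
  L0: frame=0x35 idx=3 entry=0x45007 [P=1 RW=1 US=1 PS=0]
  L1: frame=0x45 idx=19 entry=0x46007 [P=1 RW=1 US=1 PS=0]
  L2: frame=0x46 idx=22 entry=0x49007 [P=1 RW=1 US=1 PS=0]
  L3: frame=0x49 idx=28 entry=0x4D007 [P=1 RW=1 US=1 PS=0]
  ⇒ phys 0x4D027  [4 reads]
#3 VA=0xA04C140F05F (w,kernel):
  L0: frame=0x35 idx=20 entry=0x4E007 [P=1 RW=1 US=1 PS=0]
  L1: frame=0x4E idx=19 entry=0x50007 [P=1 RW=1 US=1 PS=0]
  L2: frame=0x50 idx=10 entry=0x51007 [P=1 RW=1 US=1 PS=0]
  L3: frame=0x51 idx=15 entry=0x52007 [P=1 RW=1 US=1 PS=0]
  ⇒ phys 0x5205F  [4 reads]
#4 VA=0x38503E09B47 (r,kernel):
  L0: frame=0x35 idx=7 entry=0x55007 [P=1 RW=1 US=1 PS=0]
  L1: frame=0x55 idx=20 entry=0x56007 [P=1 RW=1 US=1 PS=0]
  L2: frame=0x56 idx=31 entry=0x5A007 [P=1 RW=1 US=1 PS=0]
  L3: frame=0x5A idx=9 entry=0x5D007 [P=1 RW=1 US=1 PS=0]
  ⇒ phys 0x5DB47  [4 reads]
#5 VA=0x38503E09B47 (r,kernel):
  TLB hit vpn=0x38503E09 → PA=0x5DB47
#6 VA=0xE07C2006549 (w,kernel):
  L0: frame=0x35 idx=28 entry=0x5F007 [P=1 RW=1 US=1 PS=0]
  L1: frame=0x5F idx=31 entry=0x61007 [P=1 RW=1 US=1 PS=0]
  L2: frame=0x61 idx=16 entry=0x63007 [P=1 RW=1 US=1 PS=0]
  L3: frame=0x63 idx=6 entry=0x66007 [P=1 RW=1 US=1 PS=0]
  ⇒ phys 0x66549  [4 reads]
#7 VA=0xC8741802C03 (w,user):
  L0: frame=0x35 idx=25 entry=0x68007 [P=1 RW=1 US=1 PS=0]
  L1: frame=0x68 idx=29 entry=0x69007 [P=1 RW=1 US=1 PS=0]
  L2: frame=0x69 idx=12 entry=0x6A007 [P=1 RW=1 US=1 PS=0]
  L3: frame=0x6A idx=2 entry=0x6B007 [P=1 RW=1 US=1 PS=0]
  ⇒ phys 0x6BC03  [4 reads]

Access #0 fault: NONE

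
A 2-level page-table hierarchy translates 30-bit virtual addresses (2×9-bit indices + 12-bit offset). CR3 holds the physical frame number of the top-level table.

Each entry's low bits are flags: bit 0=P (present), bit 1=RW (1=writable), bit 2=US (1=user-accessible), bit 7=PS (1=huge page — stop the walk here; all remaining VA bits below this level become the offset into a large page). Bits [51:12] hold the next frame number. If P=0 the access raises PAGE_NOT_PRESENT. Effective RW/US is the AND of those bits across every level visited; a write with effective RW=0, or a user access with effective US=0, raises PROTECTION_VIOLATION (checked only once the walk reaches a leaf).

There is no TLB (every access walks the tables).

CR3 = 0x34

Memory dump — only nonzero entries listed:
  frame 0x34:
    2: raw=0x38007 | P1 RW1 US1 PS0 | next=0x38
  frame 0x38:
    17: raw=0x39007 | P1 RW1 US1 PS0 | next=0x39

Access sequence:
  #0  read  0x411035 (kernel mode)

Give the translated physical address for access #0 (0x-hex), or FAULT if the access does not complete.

Walk each access:
#0 VA=0x411035 (r,kernel):
  lvl0: tbl 0x34, slot 2 ⇒ 0x38007 (P1/RW1/US1/PS0)
  lvl1: tbl 0x38, slot 17 ⇒ 0x39007 (P1/RW1/US1/PS0)
  ⇒ phys 0x39035  [2 reads]

Access #0 PA: 0x39035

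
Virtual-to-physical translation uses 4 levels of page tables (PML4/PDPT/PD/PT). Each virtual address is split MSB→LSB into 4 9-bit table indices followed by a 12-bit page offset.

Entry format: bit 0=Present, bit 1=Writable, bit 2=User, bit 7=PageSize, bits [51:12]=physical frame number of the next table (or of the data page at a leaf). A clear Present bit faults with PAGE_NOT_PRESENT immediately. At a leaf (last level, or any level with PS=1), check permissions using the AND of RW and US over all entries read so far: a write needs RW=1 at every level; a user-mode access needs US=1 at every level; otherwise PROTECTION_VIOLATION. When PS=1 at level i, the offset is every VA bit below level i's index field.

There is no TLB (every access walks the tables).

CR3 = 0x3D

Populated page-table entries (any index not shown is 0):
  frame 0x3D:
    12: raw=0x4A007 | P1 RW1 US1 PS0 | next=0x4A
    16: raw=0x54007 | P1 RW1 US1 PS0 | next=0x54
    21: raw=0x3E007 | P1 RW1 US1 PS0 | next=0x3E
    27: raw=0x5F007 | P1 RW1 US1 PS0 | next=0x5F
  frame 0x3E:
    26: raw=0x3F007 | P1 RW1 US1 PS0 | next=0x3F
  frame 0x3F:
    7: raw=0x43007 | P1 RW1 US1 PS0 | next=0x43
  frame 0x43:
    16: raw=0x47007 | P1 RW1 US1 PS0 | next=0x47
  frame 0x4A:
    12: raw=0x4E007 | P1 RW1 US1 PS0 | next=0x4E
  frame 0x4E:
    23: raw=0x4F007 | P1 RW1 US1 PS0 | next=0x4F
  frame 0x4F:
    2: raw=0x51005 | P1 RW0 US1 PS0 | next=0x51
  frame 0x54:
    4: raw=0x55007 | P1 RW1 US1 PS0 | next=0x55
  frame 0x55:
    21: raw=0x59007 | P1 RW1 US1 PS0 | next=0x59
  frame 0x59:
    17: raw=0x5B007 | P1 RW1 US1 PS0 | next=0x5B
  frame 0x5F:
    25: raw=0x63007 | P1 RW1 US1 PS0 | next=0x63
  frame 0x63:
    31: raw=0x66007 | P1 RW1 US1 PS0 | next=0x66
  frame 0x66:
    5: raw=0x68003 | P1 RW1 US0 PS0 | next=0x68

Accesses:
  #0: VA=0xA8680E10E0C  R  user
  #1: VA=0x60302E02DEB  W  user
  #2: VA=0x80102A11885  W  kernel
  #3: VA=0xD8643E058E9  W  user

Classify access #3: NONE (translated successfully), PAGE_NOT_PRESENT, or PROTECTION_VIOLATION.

Trace:
#0 VA=0xA8680E10E0C (r,user):
  [0] read 0x3D idx=21: raw=0x3E007 flags P=1 W=1 U=1 S=0
  [1] read 0x3E idx=26: raw=0x3F007 flags P=1 W=1 U=1 S=0
  [2] read 0x3F idx=7: raw=0x43007 flags P=1 W=1 U=1 S=0
  [3] read 0x43 idx=16: raw=0x47007 flags P=1 W=1 U=1 S=0
  ✓ 0x47E0C  — 4 lookups
#1 VA=0x60302E02DEB (w,user):
  [0] read 0x3D idx=12: raw=0x4A007 flags P=1 W=1 U=1 S=0
  [1] read 0x4A idx=12: raw=0x4E007 flags P=1 W=1 U=1 S=0
  [2] read 0x4E idx=23: raw=0x4F007 flags P=1 W=1 U=1 S=0
  [3] read 0x4F idx=2: raw=0x51005 flags P=1 W=0 U=1 S=0
  → PROTECTION_VIOLATION  (4 entries read)
#2 VA=0x80102A11885 (w,kernel):
  [0] read 0x3D idx=16: raw=0x54007 flags P=1 W=1 U=1 S=0
  [1] read 0x54 idx=4: raw=0x55007 flags P=1 W=1 U=1 S=0
  [2] read 0x55 idx=21: raw=0x59007 flags P=1 W=1 U=1 S=0
  [3] read 0x59 idx=17: raw=0x5B007 flags P=1 W=1 U=1 S=0
  ✓ 0x5B885  — 4 lookups
#3 VA=0xD8643E058E9 (w,user):
  [0] read 0x3D idx=27: raw=0x5F007 flags P=1 W=1 U=1 S=0
  [1] read 0x5F idx=25: raw=0x63007 flags P=1 W=1 U=1 S=0
  [2] read 0x63 idx=31: raw=0x66007 flags P=1 W=1 U=1 S=0
  [3] read 0x66 idx=5: raw=0x68003 flags P=1 W=1 U=0 S=0
  → PROTECTION_VIOLATION  (4 entries read)

Access #3 fault: PROTECTION_VIOLATION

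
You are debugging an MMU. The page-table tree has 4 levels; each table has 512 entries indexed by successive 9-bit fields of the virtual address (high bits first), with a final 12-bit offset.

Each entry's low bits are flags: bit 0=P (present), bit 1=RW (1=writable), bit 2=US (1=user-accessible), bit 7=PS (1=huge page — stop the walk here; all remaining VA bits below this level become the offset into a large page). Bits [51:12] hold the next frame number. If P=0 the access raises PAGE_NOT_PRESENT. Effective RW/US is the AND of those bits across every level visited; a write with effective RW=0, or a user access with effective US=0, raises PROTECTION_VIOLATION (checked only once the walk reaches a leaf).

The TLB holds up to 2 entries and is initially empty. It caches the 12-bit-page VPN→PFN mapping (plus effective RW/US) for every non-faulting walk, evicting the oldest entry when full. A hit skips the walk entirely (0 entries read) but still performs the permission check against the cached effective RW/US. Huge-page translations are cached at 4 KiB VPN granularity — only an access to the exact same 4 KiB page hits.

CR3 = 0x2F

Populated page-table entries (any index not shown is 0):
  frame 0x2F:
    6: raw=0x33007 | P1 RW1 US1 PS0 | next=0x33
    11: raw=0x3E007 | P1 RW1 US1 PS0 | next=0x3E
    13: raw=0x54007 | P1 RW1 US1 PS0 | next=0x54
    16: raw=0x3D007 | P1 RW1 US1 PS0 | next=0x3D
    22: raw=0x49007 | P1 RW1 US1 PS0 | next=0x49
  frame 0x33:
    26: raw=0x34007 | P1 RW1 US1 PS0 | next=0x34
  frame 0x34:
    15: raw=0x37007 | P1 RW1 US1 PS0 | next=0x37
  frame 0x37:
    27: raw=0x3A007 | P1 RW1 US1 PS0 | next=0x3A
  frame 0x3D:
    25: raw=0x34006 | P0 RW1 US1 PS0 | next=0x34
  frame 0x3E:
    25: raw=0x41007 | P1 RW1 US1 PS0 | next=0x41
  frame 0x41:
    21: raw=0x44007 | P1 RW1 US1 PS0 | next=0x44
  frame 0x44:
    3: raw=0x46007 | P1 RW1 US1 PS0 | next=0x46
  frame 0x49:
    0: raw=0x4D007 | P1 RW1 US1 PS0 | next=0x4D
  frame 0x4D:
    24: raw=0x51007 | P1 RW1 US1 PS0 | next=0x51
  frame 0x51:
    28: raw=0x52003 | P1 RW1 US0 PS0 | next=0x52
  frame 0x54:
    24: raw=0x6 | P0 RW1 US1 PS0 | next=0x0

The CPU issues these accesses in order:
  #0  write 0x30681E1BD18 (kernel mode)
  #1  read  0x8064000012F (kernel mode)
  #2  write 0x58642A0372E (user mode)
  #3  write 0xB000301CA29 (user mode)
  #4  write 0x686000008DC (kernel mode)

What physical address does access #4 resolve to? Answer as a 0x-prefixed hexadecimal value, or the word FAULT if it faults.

Walk each access:
#0 VA=0x30681E1BD18 (w,kernel):
  lvl0: tbl 0x2F, slot 6 ⇒ 0x33007 (P1/RW1/US1/PS0)
  lvl1: tbl 0x33, slot 26 ⇒ 0x34007 (P1/RW1/US1/PS0)
  lvl2: tbl 0x34, slot 15 ⇒ 0x37007 (P1/RW1/US1/PS0)
  lvl3: tbl 0x37, slot 27 ⇒ 0x3A007 (P1/RW1/US1/PS0)
  ✓ 0x3AD18  — 4 lookups
#1 VA=0x8064000012F (r,kernel):
  lvl0: tbl 0x2F, slot 16 ⇒ 0x3D007 (P1/RW1/US1/PS0)
  lvl1: tbl 0x3D, slot 25 ⇒ 0x34006 (P0/RW1/US1/PS0)
  → PAGE_NOT_PRESENT  (2 entries read)
#2 VA=0x58642A0372E (w,user):
  lvl0: tbl 0x2F, slot 11 ⇒ 0x3E007 (P1/RW1/US1/PS0)
  lvl1: tbl 0x3E, slot 25 ⇒ 0x41007 (P1/RW1/US1/PS0)
  lvl2: tbl 0x41, slot 21 ⇒ 0x44007 (P1/RW1/US1/PS0)
  lvl3: tbl 0x44, slot 3 ⇒ 0x46007 (P1/RW1/US1/PS0)
  ✓ 0x4672E  — 4 lookups
#3 VA=0xB000301CA29 (w,user):
  lvl0: tbl 0x2F, slot 22 ⇒ 0x49007 (P1/RW1/US1/PS0)
  lvl1: tbl 0x49, slot 0 ⇒ 0x4D007 (P1/RW1/US1/PS0)
  lvl2: tbl 0x4D, slot 24 ⇒ 0x51007 (P1/RW1/US1/PS0)
  lvl3: tbl 0x51, slot 28 ⇒ 0x52003 (P1/RW1/US0/PS0)
  → PROTECTION_VIOLATION  (4 entries read)
#4 VA=0x686000008DC (w,kernel):
  lvl0: tbl 0x2F, slot 13 ⇒ 0x54007 (P1/RW1/US1/PS0)
  lvl1: tbl 0x54, slot 24 ⇒ 0x6 (P0/RW1/US1/PS0)
  → PAGE_NOT_PRESENT  (2 entries read)

Access #4 PA: FAULT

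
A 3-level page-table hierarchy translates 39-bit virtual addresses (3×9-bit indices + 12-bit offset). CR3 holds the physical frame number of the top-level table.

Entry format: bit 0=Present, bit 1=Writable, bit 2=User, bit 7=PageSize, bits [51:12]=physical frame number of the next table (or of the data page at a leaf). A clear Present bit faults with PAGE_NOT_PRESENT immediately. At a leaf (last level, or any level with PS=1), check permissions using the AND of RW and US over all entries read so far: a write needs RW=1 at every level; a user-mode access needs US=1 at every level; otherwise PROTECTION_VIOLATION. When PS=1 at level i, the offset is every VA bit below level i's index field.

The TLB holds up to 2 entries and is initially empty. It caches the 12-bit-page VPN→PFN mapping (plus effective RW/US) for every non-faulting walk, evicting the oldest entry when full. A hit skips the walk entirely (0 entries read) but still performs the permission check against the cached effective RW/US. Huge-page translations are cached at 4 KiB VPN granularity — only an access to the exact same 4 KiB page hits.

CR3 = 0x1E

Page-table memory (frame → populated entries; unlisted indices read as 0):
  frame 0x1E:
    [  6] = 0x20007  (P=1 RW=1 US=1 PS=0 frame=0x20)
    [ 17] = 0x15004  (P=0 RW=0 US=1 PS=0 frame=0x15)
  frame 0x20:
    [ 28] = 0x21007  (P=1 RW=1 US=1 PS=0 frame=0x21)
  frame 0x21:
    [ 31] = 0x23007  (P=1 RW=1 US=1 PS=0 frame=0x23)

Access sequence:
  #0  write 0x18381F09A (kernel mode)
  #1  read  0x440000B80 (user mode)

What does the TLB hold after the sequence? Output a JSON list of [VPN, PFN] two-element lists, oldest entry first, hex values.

Trace:
#0 VA=0x18381F09A (w,kernel):
  lvl0: tbl 0x1E, slot 6 ⇒ 0x20007 (P1/RW1/US1/PS0)
  lvl1: tbl 0x20, slot 28 ⇒ 0x21007 (P1/RW1/US1/PS0)
  lvl2: tbl 0x21, slot 31 ⇒ 0x23007 (P1/RW1/US1/PS0)
  ⇒ phys 0x2309A  [3 reads]
#1 VA=0x440000B80 (r,user):
  lvl0: tbl 0x1E, slot 17 ⇒ 0x15004 (P0/RW0/US1/PS0)
  ⇒ fault: PAGE_NOT_PRESENT  — 1 lookups

TLB: [["0x18381F", "0x23"]]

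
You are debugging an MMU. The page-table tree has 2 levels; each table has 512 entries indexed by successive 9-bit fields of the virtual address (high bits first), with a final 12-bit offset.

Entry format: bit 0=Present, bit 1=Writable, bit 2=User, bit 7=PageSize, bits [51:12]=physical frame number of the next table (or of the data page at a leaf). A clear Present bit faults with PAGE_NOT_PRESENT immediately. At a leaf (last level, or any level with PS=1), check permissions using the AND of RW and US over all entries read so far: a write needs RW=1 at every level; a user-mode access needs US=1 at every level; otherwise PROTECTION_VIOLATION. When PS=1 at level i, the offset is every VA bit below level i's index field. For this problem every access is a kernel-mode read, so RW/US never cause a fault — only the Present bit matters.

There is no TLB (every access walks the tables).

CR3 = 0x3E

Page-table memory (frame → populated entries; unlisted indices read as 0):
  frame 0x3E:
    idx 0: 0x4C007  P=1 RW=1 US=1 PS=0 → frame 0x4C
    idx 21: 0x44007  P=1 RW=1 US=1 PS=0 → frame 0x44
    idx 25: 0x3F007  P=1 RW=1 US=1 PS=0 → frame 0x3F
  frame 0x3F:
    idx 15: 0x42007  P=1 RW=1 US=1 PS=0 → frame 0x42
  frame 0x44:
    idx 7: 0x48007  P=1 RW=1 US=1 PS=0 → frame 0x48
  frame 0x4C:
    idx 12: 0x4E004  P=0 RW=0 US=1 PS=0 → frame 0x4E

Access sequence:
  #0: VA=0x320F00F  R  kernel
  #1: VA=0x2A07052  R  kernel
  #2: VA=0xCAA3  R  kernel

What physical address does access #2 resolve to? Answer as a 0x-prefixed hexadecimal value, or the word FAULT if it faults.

Trace:
#0 VA=0x320F00F (r,kernel):
  lvl0: tbl 0x3E, slot 25 ⇒ 0x3F007 (P1/RW1/US1/PS0)
  lvl1: tbl 0x3F, slot 15 ⇒ 0x42007 (P1/RW1/US1/PS0)
  ⇒ phys 0x4200F  [2 reads]
#1 VA=0x2A07052 (r,kernel):
  lvl0: tbl 0x3E, slot 21 ⇒ 0x44007 (P1/RW1/US1/PS0)
  lvl1: tbl 0x44, slot 7 ⇒ 0x48007 (P1/RW1/US1/PS0)
  ⇒ phys 0x48052  [2 reads]
#2 VA=0xCAA3 (r,kernel):
  lvl0: tbl 0x3E, slot 0 ⇒ 0x4C007 (P1/RW1/US1/PS0)
  lvl1: tbl 0x4C, slot 12 ⇒ 0x4E004 (P0/RW0/US1/PS0)
  ⇒ fault: PAGE_NOT_PRESENT  — 2 lookups

Access #2 PA: FAULT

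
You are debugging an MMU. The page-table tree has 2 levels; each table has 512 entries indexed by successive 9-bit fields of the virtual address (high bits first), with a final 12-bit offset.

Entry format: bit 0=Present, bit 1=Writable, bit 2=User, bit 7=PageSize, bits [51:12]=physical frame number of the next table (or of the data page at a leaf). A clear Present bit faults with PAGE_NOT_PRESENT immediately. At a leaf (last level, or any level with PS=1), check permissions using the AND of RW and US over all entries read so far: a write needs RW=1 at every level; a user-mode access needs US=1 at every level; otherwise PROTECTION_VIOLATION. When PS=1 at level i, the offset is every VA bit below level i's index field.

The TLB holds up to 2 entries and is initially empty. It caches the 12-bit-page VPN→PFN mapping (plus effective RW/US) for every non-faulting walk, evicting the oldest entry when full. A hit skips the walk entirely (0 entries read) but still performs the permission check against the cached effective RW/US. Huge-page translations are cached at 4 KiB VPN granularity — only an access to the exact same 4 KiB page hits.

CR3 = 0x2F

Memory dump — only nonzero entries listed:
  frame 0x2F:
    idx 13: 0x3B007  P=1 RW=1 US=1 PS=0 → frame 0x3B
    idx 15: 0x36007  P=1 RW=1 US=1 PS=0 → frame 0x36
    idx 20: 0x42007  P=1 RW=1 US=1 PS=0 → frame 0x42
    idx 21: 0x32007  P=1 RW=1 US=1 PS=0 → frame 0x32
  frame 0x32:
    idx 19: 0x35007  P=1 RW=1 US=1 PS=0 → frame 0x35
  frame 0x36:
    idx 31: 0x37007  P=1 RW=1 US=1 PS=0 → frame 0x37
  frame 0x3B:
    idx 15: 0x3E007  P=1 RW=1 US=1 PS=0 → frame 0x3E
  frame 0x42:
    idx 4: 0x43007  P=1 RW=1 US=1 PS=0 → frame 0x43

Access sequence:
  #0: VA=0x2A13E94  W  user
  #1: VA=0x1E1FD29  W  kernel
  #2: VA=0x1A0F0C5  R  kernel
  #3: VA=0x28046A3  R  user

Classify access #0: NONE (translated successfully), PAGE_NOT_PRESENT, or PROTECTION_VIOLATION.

Per-access translation:
#0 VA=0x2A13E94 (w,user):
  lvl0: tbl 0x2F, slot 21 ⇒ 0x32007 (P1/RW1/US1/PS0)
  lvl1: tbl 0x32, slot 19 ⇒ 0x35007 (P1/RW1/US1/PS0)
  → PA=0x35E94  (2 entries read)
#1 VA=0x1E1FD29 (w,kernel):
  lvl0: tbl 0x2F, slot 15 ⇒ 0x36007 (P1/RW1/US1/PS0)
  lvl1: tbl 0x36, slot 31 ⇒ 0x37007 (P1/RW1/US1/PS0)
  → PA=0x37D29  (2 entries read)
#2 VA=0x1A0F0C5 (r,kernel):
  lvl0: tbl 0x2F, slot 13 ⇒ 0x3B007 (P1/RW1/US1/PS0)
  lvl1: tbl 0x3B, slot 15 ⇒ 0x3E007 (P1/RW1/US1/PS0)
  → PA=0x3E0C5  (2 entries read)
#3 VA=0x28046A3 (r,user):
  lvl0: tbl 0x2F, slot 20 ⇒ 0x42007 (P1/RW1/US1/PS0)
  lvl1: tbl 0x42, slot 4 ⇒ 0x43007 (P1/RW1/US1/PS0)
  → PA=0x436A3  (2 entries read)

Access #0 fault: NONE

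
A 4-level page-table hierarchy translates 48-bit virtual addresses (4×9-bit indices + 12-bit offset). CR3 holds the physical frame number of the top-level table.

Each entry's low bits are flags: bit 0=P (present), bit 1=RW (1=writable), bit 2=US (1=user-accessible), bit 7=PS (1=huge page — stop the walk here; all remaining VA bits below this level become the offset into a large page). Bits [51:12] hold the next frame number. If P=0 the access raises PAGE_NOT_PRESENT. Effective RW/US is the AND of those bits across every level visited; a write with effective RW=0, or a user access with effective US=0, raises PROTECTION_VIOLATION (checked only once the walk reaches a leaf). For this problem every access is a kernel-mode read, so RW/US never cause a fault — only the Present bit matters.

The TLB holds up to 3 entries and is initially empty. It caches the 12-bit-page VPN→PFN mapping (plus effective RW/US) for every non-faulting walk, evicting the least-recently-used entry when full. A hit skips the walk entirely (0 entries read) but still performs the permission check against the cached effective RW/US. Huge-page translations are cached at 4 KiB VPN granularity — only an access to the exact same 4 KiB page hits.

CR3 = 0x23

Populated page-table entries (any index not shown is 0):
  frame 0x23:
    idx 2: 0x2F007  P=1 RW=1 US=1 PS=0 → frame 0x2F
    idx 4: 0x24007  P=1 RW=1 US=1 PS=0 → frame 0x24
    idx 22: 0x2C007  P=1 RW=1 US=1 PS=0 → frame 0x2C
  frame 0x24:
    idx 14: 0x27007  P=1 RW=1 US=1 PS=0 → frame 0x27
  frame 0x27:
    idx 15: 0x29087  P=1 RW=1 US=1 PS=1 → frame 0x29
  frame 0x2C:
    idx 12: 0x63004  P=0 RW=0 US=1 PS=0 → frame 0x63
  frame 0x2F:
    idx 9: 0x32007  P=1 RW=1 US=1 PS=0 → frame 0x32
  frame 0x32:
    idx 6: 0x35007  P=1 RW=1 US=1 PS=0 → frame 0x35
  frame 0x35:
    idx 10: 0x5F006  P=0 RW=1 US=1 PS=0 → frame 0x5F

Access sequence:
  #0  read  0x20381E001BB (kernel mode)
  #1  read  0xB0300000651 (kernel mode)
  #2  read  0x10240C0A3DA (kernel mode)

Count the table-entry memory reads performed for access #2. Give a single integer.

Trace:
#0 VA=0x20381E001BB (r,kernel):
  L0: frame=0x23 idx=4 entry=0x24007 [P=1 RW=1 US=1 PS=0]
  L1: frame=0x24 idx=14 entry=0x27007 [P=1 RW=1 US=1 PS=0]
  L2: frame=0x27 idx=15 entry=0x29087 [P=1 RW=1 US=1 PS=1]
  ⇒ phys 0x291BB (huge @L2)  [3 reads]
#1 VA=0xB0300000651 (r,kernel):
  L0: frame=0x23 idx=22 entry=0x2C007 [P=1 RW=1 US=1 PS=0]
  L1: frame=0x2C idx=12 entry=0x63004 [P=0 RW=0 US=1 PS=0]
  → PAGE_NOT_PRESENT  (2 entries read)
#2 VA=0x10240C0A3DA (r,kernel):
  L0: frame=0x23 idx=2 entry=0x2F007 [P=1 RW=1 US=1 PS=0]
  L1: frame=0x2F idx=9 entry=0x32007 [P=1 RW=1 US=1 PS=0]
  L2: frame=0x32 idx=6 entry=0x35007 [P=1 RW=1 US=1 PS=0]
  L3: frame=0x35 idx=10 entry=0x5F006 [P=0 RW=1 US=1 PS=0]
  → PAGE_NOT_PRESENT  (4 entries read)

Entries read for #2: 4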